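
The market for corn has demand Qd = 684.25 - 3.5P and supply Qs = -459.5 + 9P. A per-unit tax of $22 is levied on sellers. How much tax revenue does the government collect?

Tax revenue = 6788.32

Pre-tax equilibrium: P* = 91.5, Q* = 364.
Tax on sellers shifts supply to Qs = -459.5 + 9(P − 22) = -657.5 + 9P.
684.25 - 3.5P = -657.5 + 9P gives buyer price Pb = 107.34; sellers receive Ps = 107.34 − 22 = 85.34.
New quantity: Q = 684.25 − 3.5(107.34) = 308.56.
Revenue = 22 × 308.56 = 6788.32.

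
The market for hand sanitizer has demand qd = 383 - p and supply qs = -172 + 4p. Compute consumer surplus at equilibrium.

Consumer surplus = 36992

Equilibrium: 383 - p = -172 + 4p gives p* = 111, q* = 272.
Demand choke price (qd = 0): p = 383.
CS = ½(383 − 111)(272) = 36992.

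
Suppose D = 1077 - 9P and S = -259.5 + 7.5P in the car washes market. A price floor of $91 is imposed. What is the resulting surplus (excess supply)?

Equilibrium price would be P* = 81, so the floor at 91 binds.
At P = 91: D = 258, S = 423.
Surplus = 423 − 258 = 165.

Surplus = 165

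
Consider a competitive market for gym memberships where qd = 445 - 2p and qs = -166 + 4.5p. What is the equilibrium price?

p* = 94

Set qd = qs: 445 - 2p = -166 + 4.5p.
611 = 6.5p, so p* = 94.
q* = 445 − 2(94) = 257.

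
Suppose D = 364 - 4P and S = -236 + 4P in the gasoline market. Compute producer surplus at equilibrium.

Producer surplus = 512

Equilibrium: 364 - 4P = -236 + 4P gives P* = 75, Q* = 64.
Supply starts at P = 59 (where S = 0).
PS = ½(75 − 59)(64) = 512.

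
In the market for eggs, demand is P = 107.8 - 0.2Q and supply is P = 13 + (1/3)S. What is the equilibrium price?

P* = 72.25

Set the two price expressions equal: 107.8 - 0.2Q = 13 + (1/3)Q.
94.8 = (8/15)Q, so Q* = 177.75.
P* = 107.8 − (0.2)(177.75) = 72.25.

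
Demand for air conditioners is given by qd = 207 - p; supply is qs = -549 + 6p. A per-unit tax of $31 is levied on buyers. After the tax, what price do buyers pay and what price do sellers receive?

Buyers pay 942/7, sellers receive 725/7

Pre-tax equilibrium: p* = 108, q* = 99.
Tax on buyers shifts demand to qd = 207 − 1(p + 31) = 176 - p.
176 - p = -549 + 6p gives seller price ps = 725/7; buyers pay pb = 725/7 + 31 = 942/7.
New quantity: q = 207 − 1(942/7) = 507/7.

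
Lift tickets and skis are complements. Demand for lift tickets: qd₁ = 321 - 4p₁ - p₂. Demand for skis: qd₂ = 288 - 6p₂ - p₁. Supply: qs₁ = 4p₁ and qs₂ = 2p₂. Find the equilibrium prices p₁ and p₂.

p₁ = 760/21, p₂ = 661/21

Market 1: 321 - 4p₁ - p₂ = 4p₁ → 8p₁ + p₂ = 321.
Market 2: 8p₂ + p₁ = 288.
Eliminating p₂: 8×(1) − 1×(2) gives 63p₁ = 2280, so p₁ = 760/21.
Back-substitute into (2): p₂ = (288 − 1×760/21) / 8 = 661/21.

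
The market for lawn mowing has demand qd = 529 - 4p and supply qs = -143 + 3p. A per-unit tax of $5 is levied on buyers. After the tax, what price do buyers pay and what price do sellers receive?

Buyers pay 687/7, sellers receive 652/7

Pre-tax equilibrium: p* = 96, q* = 145.
Tax on buyers shifts demand to qd = 529 − 4(p + 5) = 509 - 4p.
509 - 4p = -143 + 3p gives seller price ps = 652/7; buyers pay pb = 652/7 + 5 = 687/7.
New quantity: q = 529 − 4(687/7) = 955/7.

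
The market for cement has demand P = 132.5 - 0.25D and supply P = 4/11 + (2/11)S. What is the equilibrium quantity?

Q* = 306

Set the two price expressions equal: 132.5 - 0.25Q = 4/11 + (2/11)Q.
2907/22 = (19/44)Q, so Q* = 306.
P* = 132.5 − (0.25)(306) = 56.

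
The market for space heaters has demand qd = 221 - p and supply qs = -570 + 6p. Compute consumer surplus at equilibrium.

Equilibrium: 221 - p = -570 + 6p gives p* = 113, q* = 108.
Demand choke price (qd = 0): p = 221.
CS = ½(221 − 113)(108) = 5832.

Consumer surplus = 5832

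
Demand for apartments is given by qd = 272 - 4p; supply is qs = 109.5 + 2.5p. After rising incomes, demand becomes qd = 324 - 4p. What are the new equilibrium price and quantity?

p' = 33, q' = 192

Original equilibrium: p* = 25, q* = 172.
New equilibrium: 324 - 4p = 109.5 + 2.5p, so 214.5 = 6.5p and p' = 33; q' = 324 − 4(33) = 192.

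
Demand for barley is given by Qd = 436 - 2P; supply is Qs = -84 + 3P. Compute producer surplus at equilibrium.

Producer surplus = 8664

Equilibrium: 436 - 2P = -84 + 3P gives P* = 104, Q* = 228.
Supply starts at P = 28 (where Qs = 0).
PS = ½(104 − 28)(228) = 8664.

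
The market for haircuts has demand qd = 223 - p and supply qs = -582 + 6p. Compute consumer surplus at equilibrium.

Equilibrium: 223 - p = -582 + 6p gives p* = 115, q* = 108.
Demand choke price (qd = 0): p = 223.
CS = ½(223 − 115)(108) = 5832.

Consumer surplus = 5832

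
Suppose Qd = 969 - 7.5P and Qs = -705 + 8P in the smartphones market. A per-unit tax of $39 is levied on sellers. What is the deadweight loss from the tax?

Deadweight loss = 91260/31

Pre-tax equilibrium: P* = 108, Q* = 159.
Tax on sellers shifts supply to Qs = -705 + 8(P − 39) = -1017 + 8P.
969 - 7.5P = -1017 + 8P gives buyer price Pb = 3972/31; sellers receive Ps = 3972/31 − 39 = 2763/31.
New quantity: Q = 969 − 7.5(3972/31) = 249/31.
DWL = ½ × 39 × (159 − 249/31) = 91260/31.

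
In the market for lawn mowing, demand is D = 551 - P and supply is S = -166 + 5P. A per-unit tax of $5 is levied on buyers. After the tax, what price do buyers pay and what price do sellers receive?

Pre-tax equilibrium: P* = 119.5, Q* = 431.5.
Tax on buyers shifts demand to D = 551 − 1(P + 5) = 546 - P.
546 - P = -166 + 5P gives seller price Ps = 356/3; buyers pay Pb = 356/3 + 5 = 371/3.
New quantity: Q = 551 − 1(371/3) = 1282/3.

Buyers pay 371/3, sellers receive 356/3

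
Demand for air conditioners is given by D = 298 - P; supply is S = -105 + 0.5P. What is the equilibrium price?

P* = 806/3

Set D = S: 298 - P = -105 + 0.5P.
403 = 1.5P, so P* = 806/3.
Q* = 298 − 1(806/3) = 88/3.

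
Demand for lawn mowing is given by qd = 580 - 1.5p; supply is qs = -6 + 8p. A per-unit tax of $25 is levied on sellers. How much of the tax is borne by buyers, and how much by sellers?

Buyers bear 400/19, sellers bear 75/19

Pre-tax equilibrium: p* = 1172/19, q* = 9262/19.
Tax on sellers shifts supply to qs = -6 + 8(p − 25) = -206 + 8p.
580 - 1.5p = -206 + 8p gives buyer price pb = 1572/19; sellers receive ps = 1572/19 − 25 = 1097/19.
New quantity: q = 580 − 1.5(1572/19) = 8662/19.
Buyer burden = 1572/19 − 1172/19 = 400/19; seller burden = 1172/19 − 1097/19 = 75/19.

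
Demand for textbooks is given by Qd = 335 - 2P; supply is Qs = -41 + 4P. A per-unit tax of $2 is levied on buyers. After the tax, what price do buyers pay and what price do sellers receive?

Buyers pay $64, sellers receive $62

Pre-tax equilibrium: P* = 188/3, Q* = 629/3.
Tax on buyers shifts demand to Qd = 335 − 2(P + 2) = 331 - 2P.
331 - 2P = -41 + 4P gives seller price Ps = 62; buyers pay Pb = 62 + 2 = 64.
New quantity: Q = 335 − 2(64) = 207.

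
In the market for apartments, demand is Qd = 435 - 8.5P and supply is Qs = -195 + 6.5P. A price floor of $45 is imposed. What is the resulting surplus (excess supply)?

Surplus = 45

Equilibrium price would be P* = 42, so the floor at 45 binds.
At P = 45: Qd = 52.5, Qs = 97.5.
Surplus = 97.5 − 52.5 = 45.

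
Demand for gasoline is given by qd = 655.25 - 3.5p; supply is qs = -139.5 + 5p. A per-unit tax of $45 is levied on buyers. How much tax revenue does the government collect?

Pre-tax equilibrium: p* = 93.5, q* = 328.
Tax on buyers shifts demand to qd = 655.25 − 3.5(p + 45) = 497.75 - 3.5p.
497.75 - 3.5p = -139.5 + 5p gives seller price ps = 2549/34; buyers pay pb = 2549/34 + 45 = 4079/34.
New quantity: q = 655.25 − 3.5(4079/34) = 4001/17.
Revenue = 45 × 4001/17 = 180045/17.

Tax revenue = 180045/17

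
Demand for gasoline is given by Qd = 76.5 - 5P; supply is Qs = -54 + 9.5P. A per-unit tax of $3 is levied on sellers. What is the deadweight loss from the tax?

Pre-tax equilibrium: P* = 9, Q* = 31.5.
Tax on sellers shifts supply to Qs = -54 + 9.5(P − 3) = -82.5 + 9.5P.
76.5 - 5P = -82.5 + 9.5P gives buyer price Pb = 318/29; sellers receive Ps = 318/29 − 3 = 231/29.
New quantity: Q = 76.5 − 5(318/29) = 1257/58.
DWL = ½ × 3 × (31.5 − 1257/58) = 855/58.

Deadweight loss = 855/58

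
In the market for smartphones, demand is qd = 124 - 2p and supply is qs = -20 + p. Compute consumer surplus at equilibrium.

Consumer surplus = 196

Equilibrium: 124 - 2p = -20 + p gives p* = 48, q* = 28.
Demand choke price (qd = 0): p = 62.
CS = ½(62 − 48)(28) = 196.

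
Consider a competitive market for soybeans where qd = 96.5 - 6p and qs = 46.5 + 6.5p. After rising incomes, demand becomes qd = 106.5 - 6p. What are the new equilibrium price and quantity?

p' = 4.8, q' = 77.7

Original equilibrium: p* = 4, q* = 72.5.
New equilibrium: 106.5 - 6p = 46.5 + 6.5p, so 60 = 12.5p and p' = 4.8; q' = 106.5 − 6(4.8) = 77.7.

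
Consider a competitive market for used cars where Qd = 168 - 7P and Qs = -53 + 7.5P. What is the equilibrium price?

Set Qd = Qs: 168 - 7P = -53 + 7.5P.
221 = 14.5P, so P* = 442/29.
Q* = 168 − 7(442/29) = 1778/29.

P* = 442/29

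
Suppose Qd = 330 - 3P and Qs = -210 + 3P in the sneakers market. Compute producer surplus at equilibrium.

Producer surplus = 600

Equilibrium: 330 - 3P = -210 + 3P gives P* = 90, Q* = 60.
Supply starts at P = 70 (where Qs = 0).
PS = ½(90 − 70)(60) = 600.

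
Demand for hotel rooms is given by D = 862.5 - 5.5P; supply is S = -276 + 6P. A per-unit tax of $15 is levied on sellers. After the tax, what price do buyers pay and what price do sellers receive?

Pre-tax equilibrium: P* = 99, Q* = 318.
Tax on sellers shifts supply to S = -276 + 6(P − 15) = -366 + 6P.
862.5 - 5.5P = -366 + 6P gives buyer price Pb = 2457/23; sellers receive Ps = 2457/23 − 15 = 2112/23.
New quantity: Q = 862.5 − 5.5(2457/23) = 6324/23.

Buyers pay 2457/23, sellers receive 2112/23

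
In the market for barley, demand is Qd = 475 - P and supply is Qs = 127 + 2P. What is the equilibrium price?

Set Qd = Qs: 475 - P = 127 + 2P.
348 = 3P, so P* = 116.
Q* = 475 − 1(116) = 359.

P* = 116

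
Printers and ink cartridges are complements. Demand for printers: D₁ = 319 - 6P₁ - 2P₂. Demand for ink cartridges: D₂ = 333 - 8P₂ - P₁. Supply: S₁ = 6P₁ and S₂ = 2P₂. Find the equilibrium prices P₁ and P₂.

Market 1: 319 - 6P₁ - 2P₂ = 6P₁ → 12P₁ + 2P₂ = 319.
Market 2: 10P₂ + P₁ = 333.
Eliminating P₂: 10×(1) − 2×(2) gives 118P₁ = 2524, so P₁ = 1262/59.
Back-substitute into (2): P₂ = (333 − 1×1262/59) / 10 = 3677/118.

P₁ = 1262/59, P₂ = 3677/118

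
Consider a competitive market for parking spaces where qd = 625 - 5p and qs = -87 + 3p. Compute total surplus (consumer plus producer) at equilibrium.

Equilibrium: 625 - 5p = -87 + 3p gives p* = 89, q* = 180.
Demand choke price: p = 125; supply starts at p = 29.
CS = ½(125 − 89)(180) = 3240; PS = ½(89 − 29)(180) = 5400.

Total surplus = 8640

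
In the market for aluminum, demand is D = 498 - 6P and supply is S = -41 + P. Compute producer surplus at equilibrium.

Producer surplus = 648

Equilibrium: 498 - 6P = -41 + P gives P* = 77, Q* = 36.
Supply starts at P = 41 (where S = 0).
PS = ½(77 − 41)(36) = 648.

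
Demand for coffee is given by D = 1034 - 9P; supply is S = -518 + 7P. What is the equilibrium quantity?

Q* = 161

Set D = S: 1034 - 9P = -518 + 7P.
1552 = 16P, so P* = 97.
Q* = 1034 − 9(97) = 161.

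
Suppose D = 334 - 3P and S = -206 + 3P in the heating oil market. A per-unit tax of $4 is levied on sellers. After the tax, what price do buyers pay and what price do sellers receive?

Pre-tax equilibrium: P* = 90, Q* = 64.
Tax on sellers shifts supply to S = -206 + 3(P − 4) = -218 + 3P.
334 - 3P = -218 + 3P gives buyer price Pb = 92; sellers receive Ps = 92 − 4 = 88.
New quantity: Q = 334 − 3(92) = 58.

Buyers pay $92, sellers receive $88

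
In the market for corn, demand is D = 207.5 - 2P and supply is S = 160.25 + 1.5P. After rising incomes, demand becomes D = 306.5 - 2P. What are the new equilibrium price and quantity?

P' = 585/14, Q' = 3121/14

Original equilibrium: P* = 13.5, Q* = 180.5.
New equilibrium: 306.5 - 2P = 160.25 + 1.5P, so 146.25 = 3.5P and P' = 585/14; Q' = 306.5 − 2(585/14) = 3121/14.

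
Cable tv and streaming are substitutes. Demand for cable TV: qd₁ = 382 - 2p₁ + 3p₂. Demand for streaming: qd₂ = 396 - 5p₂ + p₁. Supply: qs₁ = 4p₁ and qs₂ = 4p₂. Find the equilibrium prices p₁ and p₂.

p₁ = 1542/17, p₂ = 2758/51

Market 1: 382 - 2p₁ + 3p₂ = 4p₁ → 6p₁ - 3p₂ = 382.
Market 2: 9p₂ - p₁ = 396.
Eliminating p₂: 9×(1) + 3×(2) gives 51p₁ = 4626, so p₁ = 1542/17.
Back-substitute into (2): p₂ = (396 + 1×1542/17) / 9 = 2758/51.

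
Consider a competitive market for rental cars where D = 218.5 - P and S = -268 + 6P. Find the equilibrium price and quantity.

P* = 69.5, Q* = 149

Set D = S: 218.5 - P = -268 + 6P.
486.5 = 7P, so P* = 69.5.
Q* = 218.5 − 1(69.5) = 149.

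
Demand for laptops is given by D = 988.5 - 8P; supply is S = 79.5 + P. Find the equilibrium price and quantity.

P* = 101, Q* = 180.5

Set D = S: 988.5 - 8P = 79.5 + P.
909 = 9P, so P* = 101.
Q* = 988.5 − 8(101) = 180.5.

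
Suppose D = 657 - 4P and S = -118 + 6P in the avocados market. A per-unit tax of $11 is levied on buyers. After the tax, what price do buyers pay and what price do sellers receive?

Pre-tax equilibrium: P* = 77.5, Q* = 347.
Tax on buyers shifts demand to D = 657 − 4(P + 11) = 613 - 4P.
613 - 4P = -118 + 6P gives seller price Ps = 73.1; buyers pay Pb = 73.1 + 11 = 84.1.
New quantity: Q = 657 − 4(84.1) = 320.6.

Buyers pay $84.1, sellers receive $73.1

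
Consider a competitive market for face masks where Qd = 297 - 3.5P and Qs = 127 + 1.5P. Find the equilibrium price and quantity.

P* = 34, Q* = 178

Set Qd = Qs: 297 - 3.5P = 127 + 1.5P.
170 = 5P, so P* = 34.
Q* = 297 − 3.5(34) = 178.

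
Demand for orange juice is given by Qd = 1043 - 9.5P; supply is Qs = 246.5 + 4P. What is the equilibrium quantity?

Set Qd = Qs: 1043 - 9.5P = 246.5 + 4P.
796.5 = 13.5P, so P* = 59.
Q* = 1043 − 9.5(59) = 482.5.

Q* = 482.5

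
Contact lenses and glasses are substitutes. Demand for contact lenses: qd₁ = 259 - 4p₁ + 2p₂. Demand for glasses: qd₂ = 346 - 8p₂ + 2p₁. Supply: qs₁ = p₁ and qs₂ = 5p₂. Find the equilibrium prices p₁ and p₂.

Market 1: 259 - 4p₁ + 2p₂ = p₁ → 5p₁ - 2p₂ = 259.
Market 2: 13p₂ - 2p₁ = 346.
Eliminating p₂: 13×(1) + 2×(2) gives 61p₁ = 4059, so p₁ = 4059/61.
Back-substitute into (2): p₂ = (346 + 2×4059/61) / 13 = 2248/61.

p₁ = 4059/61, p₂ = 2248/61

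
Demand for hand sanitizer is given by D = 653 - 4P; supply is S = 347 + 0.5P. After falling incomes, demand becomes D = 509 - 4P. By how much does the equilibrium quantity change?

ΔQ = -16

Original equilibrium: P* = 68, Q* = 381.
New equilibrium: 509 - 4P = 347 + 0.5P, so 162 = 4.5P and P' = 36; Q' = 509 − 4(36) = 365.
Change in quantity: 365 − 381 = -16.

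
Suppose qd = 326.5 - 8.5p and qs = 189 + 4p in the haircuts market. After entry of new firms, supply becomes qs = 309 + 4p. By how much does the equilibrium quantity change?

Δq = 81.6

Original equilibrium: p* = 11, q* = 233.
New equilibrium: 326.5 - 8.5p = 309 + 4p, so 17.5 = 12.5p and p' = 1.4; q' = 326.5 − 8.5(1.4) = 314.6.
Change in quantity: 314.6 − 233 = 81.6.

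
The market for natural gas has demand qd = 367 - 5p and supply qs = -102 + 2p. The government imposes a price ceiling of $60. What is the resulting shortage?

Shortage = 49

Equilibrium price would be p* = 67, so the ceiling at 60 binds.
At p = 60: qd = 367 − 5(60) = 67, qs = -102 + 2(60) = 18.
Shortage = 67 − 18 = 49.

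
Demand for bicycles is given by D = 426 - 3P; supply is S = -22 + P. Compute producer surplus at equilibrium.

Equilibrium: 426 - 3P = -22 + P gives P* = 112, Q* = 90.
Supply starts at P = 22 (where S = 0).
PS = ½(112 − 22)(90) = 4050.

Producer surplus = 4050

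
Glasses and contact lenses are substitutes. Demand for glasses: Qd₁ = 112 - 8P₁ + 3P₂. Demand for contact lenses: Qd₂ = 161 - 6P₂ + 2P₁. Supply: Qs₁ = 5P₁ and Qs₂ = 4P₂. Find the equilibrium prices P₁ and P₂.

P₁ = 1603/124, P₂ = 2317/124

Market 1: 112 - 8P₁ + 3P₂ = 5P₁ → 13P₁ - 3P₂ = 112.
Market 2: 10P₂ - 2P₁ = 161.
Eliminating P₂: 10×(1) + 3×(2) gives 124P₁ = 1603, so P₁ = 1603/124.
Back-substitute into (2): P₂ = (161 + 2×1603/124) / 10 = 2317/124.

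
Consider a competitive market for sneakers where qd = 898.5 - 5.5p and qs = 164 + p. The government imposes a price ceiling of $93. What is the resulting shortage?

Equilibrium price would be p* = 113, so the ceiling at 93 binds.
At p = 93: qd = 898.5 − 5.5(93) = 387, qs = 164 + 1(93) = 257.
Shortage = 387 − 257 = 130.

Shortage = 130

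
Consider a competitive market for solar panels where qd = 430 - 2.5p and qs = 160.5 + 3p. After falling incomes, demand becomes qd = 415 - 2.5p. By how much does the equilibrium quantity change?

Original equilibrium: p* = 49, q* = 307.5.
New equilibrium: 415 - 2.5p = 160.5 + 3p, so 254.5 = 5.5p and p' = 509/11; q' = 415 − 2.5(509/11) = 6585/22.
Change in quantity: 6585/22 − 307.5 = -90/11.

Δq = -90/11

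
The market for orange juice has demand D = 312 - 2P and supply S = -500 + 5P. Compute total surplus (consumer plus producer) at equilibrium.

Total surplus = 2240

Equilibrium: 312 - 2P = -500 + 5P gives P* = 116, Q* = 80.
Demand choke price: P = 156; supply starts at P = 100.
CS = ½(156 − 116)(80) = 1600; PS = ½(116 − 100)(80) = 640.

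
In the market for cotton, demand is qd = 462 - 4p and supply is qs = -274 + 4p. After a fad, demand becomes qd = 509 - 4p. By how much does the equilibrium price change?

Original equilibrium: p* = 92, q* = 94.
New equilibrium: 509 - 4p = -274 + 4p, so 783 = 8p and p' = 97.875; q' = 509 − 4(97.875) = 117.5.
Change in price: 97.875 − 92 = 5.875.

Δp = 5.875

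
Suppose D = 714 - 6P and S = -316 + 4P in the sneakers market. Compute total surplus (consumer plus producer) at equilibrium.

Total surplus = 1920

Equilibrium: 714 - 6P = -316 + 4P gives P* = 103, Q* = 96.
Demand choke price: P = 119; supply starts at P = 79.
CS = ½(119 − 103)(96) = 768; PS = ½(103 − 79)(96) = 1152.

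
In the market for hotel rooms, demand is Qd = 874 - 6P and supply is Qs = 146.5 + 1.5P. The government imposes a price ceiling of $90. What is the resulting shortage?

Equilibrium price would be P* = 97, so the ceiling at 90 binds.
At P = 90: Qd = 874 − 6(90) = 334, Qs = 146.5 + 1.5(90) = 281.5.
Shortage = 334 − 281.5 = 52.5.

Shortage = 52.5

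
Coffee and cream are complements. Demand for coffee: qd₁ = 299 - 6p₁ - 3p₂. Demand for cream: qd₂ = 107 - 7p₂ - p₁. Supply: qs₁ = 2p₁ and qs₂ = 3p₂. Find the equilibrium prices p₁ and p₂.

Market 1: 299 - 6p₁ - 3p₂ = 2p₁ → 8p₁ + 3p₂ = 299.
Market 2: 10p₂ + p₁ = 107.
Eliminating p₂: 10×(1) − 3×(2) gives 77p₁ = 2669, so p₁ = 2669/77.
Back-substitute into (2): p₂ = (107 − 1×2669/77) / 10 = 557/77.

p₁ = 2669/77, p₂ = 557/77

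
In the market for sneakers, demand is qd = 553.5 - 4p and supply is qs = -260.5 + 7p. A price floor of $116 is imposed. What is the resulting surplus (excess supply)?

Surplus = 462

Equilibrium price would be p* = 74, so the floor at 116 binds.
At p = 116: qd = 89.5, qs = 551.5.
Surplus = 551.5 − 89.5 = 462.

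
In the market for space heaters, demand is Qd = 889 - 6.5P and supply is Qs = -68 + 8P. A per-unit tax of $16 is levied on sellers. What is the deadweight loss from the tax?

Pre-tax equilibrium: P* = 66, Q* = 460.
Tax on sellers shifts supply to Qs = -68 + 8(P − 16) = -196 + 8P.
889 - 6.5P = -196 + 8P gives buyer price Pb = 2170/29; sellers receive Ps = 2170/29 − 16 = 1706/29.
New quantity: Q = 889 − 6.5(2170/29) = 11676/29.
DWL = ½ × 16 × (460 − 11676/29) = 13312/29.

Deadweight loss = 13312/29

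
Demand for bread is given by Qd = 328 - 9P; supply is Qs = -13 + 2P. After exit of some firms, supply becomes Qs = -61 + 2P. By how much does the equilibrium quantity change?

Original equilibrium: P* = 31, Q* = 49.
New equilibrium: 328 - 9P = -61 + 2P, so 389 = 11P and P' = 389/11; Q' = 328 − 9(389/11) = 107/11.
Change in quantity: 107/11 − 49 = -432/11.

ΔQ = -432/11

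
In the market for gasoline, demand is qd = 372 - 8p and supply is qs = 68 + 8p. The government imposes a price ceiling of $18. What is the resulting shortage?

Equilibrium price would be p* = 19, so the ceiling at 18 binds.
At p = 18: qd = 372 − 8(18) = 228, qs = 68 + 8(18) = 212.
Shortage = 228 − 212 = 16.

Shortage = 16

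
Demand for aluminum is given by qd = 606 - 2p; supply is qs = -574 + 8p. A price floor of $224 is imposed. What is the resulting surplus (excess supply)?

Surplus = 1060

Equilibrium price would be p* = 118, so the floor at 224 binds.
At p = 224: qd = 158, qs = 1218.
Surplus = 1218 − 158 = 1060.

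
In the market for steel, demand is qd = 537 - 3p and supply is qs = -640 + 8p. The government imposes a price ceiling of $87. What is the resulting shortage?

Shortage = 220

Equilibrium price would be p* = 107, so the ceiling at 87 binds.
At p = 87: qd = 537 − 3(87) = 276, qs = -640 + 8(87) = 56.
Shortage = 276 − 56 = 220.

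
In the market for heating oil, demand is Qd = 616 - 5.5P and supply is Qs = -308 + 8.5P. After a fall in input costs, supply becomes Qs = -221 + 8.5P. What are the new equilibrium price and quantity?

Original equilibrium: P* = 66, Q* = 253.
New equilibrium: 616 - 5.5P = -221 + 8.5P, so 837 = 14P and P' = 837/14; Q' = 616 − 5.5(837/14) = 8041/28.

P' = 837/14, Q' = 8041/28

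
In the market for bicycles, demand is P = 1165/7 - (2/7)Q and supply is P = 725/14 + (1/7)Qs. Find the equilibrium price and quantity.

Set the two price expressions equal: 1165/7 - (2/7)Q = 725/14 + (1/7)Q.
1605/14 = (3/7)Q, so Q* = 267.5.
P* = 1165/7 − (2/7)(267.5) = 90.

P* = 90, Q* = 267.5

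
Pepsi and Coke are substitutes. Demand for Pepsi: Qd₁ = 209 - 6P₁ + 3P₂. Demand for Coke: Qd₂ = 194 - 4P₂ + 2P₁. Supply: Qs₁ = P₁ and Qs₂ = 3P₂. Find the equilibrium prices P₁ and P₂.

P₁ = 2045/43, P₂ = 1776/43

Market 1: 209 - 6P₁ + 3P₂ = P₁ → 7P₁ - 3P₂ = 209.
Market 2: 7P₂ - 2P₁ = 194.
Eliminating P₂: 7×(1) + 3×(2) gives 43P₁ = 2045, so P₁ = 2045/43.
Back-substitute into (2): P₂ = (194 + 2×2045/43) / 7 = 1776/43.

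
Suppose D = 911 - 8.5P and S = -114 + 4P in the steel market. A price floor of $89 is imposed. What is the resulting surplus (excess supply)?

Equilibrium price would be P* = 82, so the floor at 89 binds.
At P = 89: D = 154.5, S = 242.
Surplus = 242 − 154.5 = 87.5.

Surplus = 87.5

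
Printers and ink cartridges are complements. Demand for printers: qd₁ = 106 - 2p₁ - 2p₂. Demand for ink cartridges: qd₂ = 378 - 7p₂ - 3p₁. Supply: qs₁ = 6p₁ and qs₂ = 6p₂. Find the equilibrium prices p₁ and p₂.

p₁ = 311/49, p₂ = 1353/49

Market 1: 106 - 2p₁ - 2p₂ = 6p₁ → 8p₁ + 2p₂ = 106.
Market 2: 13p₂ + 3p₁ = 378.
Eliminating p₂: 13×(1) − 2×(2) gives 98p₁ = 622, so p₁ = 311/49.
Back-substitute into (2): p₂ = (378 − 3×311/49) / 13 = 1353/49.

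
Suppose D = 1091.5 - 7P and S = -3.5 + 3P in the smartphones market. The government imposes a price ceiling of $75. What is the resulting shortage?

Shortage = 345

Equilibrium price would be P* = 109.5, so the ceiling at 75 binds.
At P = 75: D = 1091.5 − 7(75) = 566.5, S = -3.5 + 3(75) = 221.5.
Shortage = 566.5 − 221.5 = 345.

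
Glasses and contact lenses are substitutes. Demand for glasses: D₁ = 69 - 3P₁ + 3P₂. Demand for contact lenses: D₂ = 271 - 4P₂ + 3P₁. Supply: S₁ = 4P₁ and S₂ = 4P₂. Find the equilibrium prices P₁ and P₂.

Market 1: 69 - 3P₁ + 3P₂ = 4P₁ → 7P₁ - 3P₂ = 69.
Market 2: 8P₂ - 3P₁ = 271.
Eliminating P₂: 8×(1) + 3×(2) gives 47P₁ = 1365, so P₁ = 1365/47.
Back-substitute into (2): P₂ = (271 + 3×1365/47) / 8 = 2104/47.

P₁ = 1365/47, P₂ = 2104/47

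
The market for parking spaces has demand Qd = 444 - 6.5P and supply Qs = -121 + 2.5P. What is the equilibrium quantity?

Q* = 647/18

Set Qd = Qs: 444 - 6.5P = -121 + 2.5P.
565 = 9P, so P* = 565/9.
Q* = 444 − 6.5(565/9) = 647/18.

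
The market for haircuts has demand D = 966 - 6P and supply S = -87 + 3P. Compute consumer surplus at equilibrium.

Equilibrium: 966 - 6P = -87 + 3P gives P* = 117, Q* = 264.
Demand choke price (D = 0): P = 161.
CS = ½(161 − 117)(264) = 5808.

Consumer surplus = 5808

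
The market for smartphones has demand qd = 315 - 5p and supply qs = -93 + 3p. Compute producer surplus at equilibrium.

Equilibrium: 315 - 5p = -93 + 3p gives p* = 51, q* = 60.
Supply starts at p = 31 (where qs = 0).
PS = ½(51 − 31)(60) = 600.

Producer surplus = 600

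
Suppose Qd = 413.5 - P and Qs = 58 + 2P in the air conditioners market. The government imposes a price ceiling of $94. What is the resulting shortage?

Equilibrium price would be P* = 118.5, so the ceiling at 94 binds.
At P = 94: Qd = 413.5 − 1(94) = 319.5, Qs = 58 + 2(94) = 246.
Shortage = 319.5 − 246 = 73.5.

Shortage = 73.5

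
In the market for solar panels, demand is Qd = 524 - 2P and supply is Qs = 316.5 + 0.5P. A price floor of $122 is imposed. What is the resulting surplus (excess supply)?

Surplus = 97.5

Equilibrium price would be P* = 83, so the floor at 122 binds.
At P = 122: Qd = 280, Qs = 377.5.
Surplus = 377.5 − 280 = 97.5.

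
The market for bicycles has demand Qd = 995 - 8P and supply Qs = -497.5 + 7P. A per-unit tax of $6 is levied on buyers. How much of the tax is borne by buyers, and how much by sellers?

Pre-tax equilibrium: P* = 99.5, Q* = 199.
Tax on buyers shifts demand to Qd = 995 − 8(P + 6) = 947 - 8P.
947 - 8P = -497.5 + 7P gives seller price Ps = 96.3; buyers pay Pb = 96.3 + 6 = 102.3.
New quantity: Q = 995 − 8(102.3) = 176.6.
Buyer burden = 102.3 − 99.5 = 2.8; seller burden = 99.5 − 96.3 = 3.2.

Buyers bear $2.8, sellers bear $3.2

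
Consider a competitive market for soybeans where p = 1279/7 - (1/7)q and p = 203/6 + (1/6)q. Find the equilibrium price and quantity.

p* = 114, q* = 481

Set the two price expressions equal: 1279/7 - (1/7)q = 203/6 + (1/6)q.
6253/42 = (13/42)q, so q* = 481.
p* = 1279/7 − (1/7)(481) = 114.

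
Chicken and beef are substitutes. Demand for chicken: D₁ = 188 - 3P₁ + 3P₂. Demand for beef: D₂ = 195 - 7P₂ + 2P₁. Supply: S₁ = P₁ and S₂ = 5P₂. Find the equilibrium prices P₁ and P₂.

P₁ = 947/14, P₂ = 578/21

Market 1: 188 - 3P₁ + 3P₂ = P₁ → 4P₁ - 3P₂ = 188.
Market 2: 12P₂ - 2P₁ = 195.
Eliminating P₂: 12×(1) + 3×(2) gives 42P₁ = 2841, so P₁ = 947/14.
Back-substitute into (2): P₂ = (195 + 2×947/14) / 12 = 578/21.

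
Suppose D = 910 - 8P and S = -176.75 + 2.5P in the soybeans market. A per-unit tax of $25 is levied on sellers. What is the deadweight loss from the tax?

Deadweight loss = 12500/21

Pre-tax equilibrium: P* = 103.5, Q* = 82.
Tax on sellers shifts supply to S = -176.75 + 2.5(P − 25) = -239.25 + 2.5P.
910 - 8P = -239.25 + 2.5P gives buyer price Pb = 4597/42; sellers receive Ps = 4597/42 − 25 = 3547/42.
New quantity: Q = 910 − 8(4597/42) = 722/21.
DWL = ½ × 25 × (82 − 722/21) = 12500/21.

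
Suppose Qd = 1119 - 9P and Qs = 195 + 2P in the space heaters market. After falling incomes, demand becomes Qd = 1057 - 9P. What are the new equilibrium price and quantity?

P' = 862/11, Q' = 3869/11

Original equilibrium: P* = 84, Q* = 363.
New equilibrium: 1057 - 9P = 195 + 2P, so 862 = 11P and P' = 862/11; Q' = 1057 − 9(862/11) = 3869/11.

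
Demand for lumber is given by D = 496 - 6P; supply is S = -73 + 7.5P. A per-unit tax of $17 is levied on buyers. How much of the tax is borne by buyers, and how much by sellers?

Buyers bear 85/9, sellers bear 68/9

Pre-tax equilibrium: P* = 1138/27, Q* = 2188/9.
Tax on buyers shifts demand to D = 496 − 6(P + 17) = 394 - 6P.
394 - 6P = -73 + 7.5P gives seller price Ps = 934/27; buyers pay Pb = 934/27 + 17 = 1393/27.
New quantity: Q = 496 − 6(1393/27) = 1678/9.
Buyer burden = 1393/27 − 1138/27 = 85/9; seller burden = 1138/27 − 934/27 = 68/9.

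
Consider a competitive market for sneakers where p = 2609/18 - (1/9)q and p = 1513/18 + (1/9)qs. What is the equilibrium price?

Set the two price expressions equal: 2609/18 - (1/9)q = 1513/18 + (1/9)q.
548/9 = (2/9)q, so q* = 274.
p* = 2609/18 − (1/9)(274) = 114.5.

p* = 114.5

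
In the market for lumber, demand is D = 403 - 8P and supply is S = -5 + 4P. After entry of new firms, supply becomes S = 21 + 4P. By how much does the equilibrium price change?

Original equilibrium: P* = 34, Q* = 131.
New equilibrium: 403 - 8P = 21 + 4P, so 382 = 12P and P' = 191/6; Q' = 403 − 8(191/6) = 445/3.
Change in price: 191/6 − 34 = -13/6.

ΔP = -13/6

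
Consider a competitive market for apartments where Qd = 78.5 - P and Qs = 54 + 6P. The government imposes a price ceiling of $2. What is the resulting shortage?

Shortage = 10.5

Equilibrium price would be P* = 3.5, so the ceiling at 2 binds.
At P = 2: Qd = 78.5 − 1(2) = 76.5, Qs = 54 + 6(2) = 66.
Shortage = 76.5 − 66 = 10.5.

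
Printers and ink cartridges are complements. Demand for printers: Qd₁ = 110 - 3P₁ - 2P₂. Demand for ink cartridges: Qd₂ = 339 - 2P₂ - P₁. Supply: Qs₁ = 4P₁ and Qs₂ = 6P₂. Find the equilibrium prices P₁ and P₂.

Market 1: 110 - 3P₁ - 2P₂ = 4P₁ → 7P₁ + 2P₂ = 110.
Market 2: 8P₂ + P₁ = 339.
Eliminating P₂: 8×(1) − 2×(2) gives 54P₁ = 202, so P₁ = 101/27.
Back-substitute into (2): P₂ = (339 − 1×101/27) / 8 = 2263/54.

P₁ = 101/27, P₂ = 2263/54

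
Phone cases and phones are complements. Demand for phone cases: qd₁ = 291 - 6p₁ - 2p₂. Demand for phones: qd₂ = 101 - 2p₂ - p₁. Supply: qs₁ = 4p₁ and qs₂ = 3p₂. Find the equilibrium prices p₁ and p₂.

p₁ = 1253/48, p₂ = 719/48

Market 1: 291 - 6p₁ - 2p₂ = 4p₁ → 10p₁ + 2p₂ = 291.
Market 2: 5p₂ + p₁ = 101.
Eliminating p₂: 5×(1) − 2×(2) gives 48p₁ = 1253, so p₁ = 1253/48.
Back-substitute into (2): p₂ = (101 − 1×1253/48) / 5 = 719/48.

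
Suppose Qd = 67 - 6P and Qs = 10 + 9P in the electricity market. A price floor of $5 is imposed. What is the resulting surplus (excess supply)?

Surplus = 18

Equilibrium price would be P* = 3.8, so the floor at 5 binds.
At P = 5: Qd = 37, Qs = 55.
Surplus = 55 − 37 = 18.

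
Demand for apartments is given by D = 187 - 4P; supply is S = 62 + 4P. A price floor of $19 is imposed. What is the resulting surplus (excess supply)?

Equilibrium price would be P* = 15.625, so the floor at 19 binds.
At P = 19: D = 111, S = 138.
Surplus = 138 − 111 = 27.

Surplus = 27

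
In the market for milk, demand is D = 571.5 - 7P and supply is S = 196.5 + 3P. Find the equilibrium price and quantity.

Set D = S: 571.5 - 7P = 196.5 + 3P.
375 = 10P, so P* = 37.5.
Q* = 571.5 − 7(37.5) = 309.

P* = 37.5, Q* = 309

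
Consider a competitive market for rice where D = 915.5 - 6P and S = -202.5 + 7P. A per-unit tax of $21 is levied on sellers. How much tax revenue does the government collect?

Tax revenue = 181083/26

Pre-tax equilibrium: P* = 86, Q* = 399.5.
Tax on sellers shifts supply to S = -202.5 + 7(P − 21) = -349.5 + 7P.
915.5 - 6P = -349.5 + 7P gives buyer price Pb = 1265/13; sellers receive Ps = 1265/13 − 21 = 992/13.
New quantity: Q = 915.5 − 6(1265/13) = 8623/26.
Revenue = 21 × 8623/26 = 181083/26.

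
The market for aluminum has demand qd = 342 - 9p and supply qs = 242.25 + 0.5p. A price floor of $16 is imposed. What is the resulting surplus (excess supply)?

Equilibrium price would be p* = 10.5, so the floor at 16 binds.
At p = 16: qd = 198, qs = 250.25.
Surplus = 250.25 − 198 = 52.25.

Surplus = 52.25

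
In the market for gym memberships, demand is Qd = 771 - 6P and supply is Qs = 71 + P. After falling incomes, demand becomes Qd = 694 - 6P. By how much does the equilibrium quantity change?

ΔQ = -11

Original equilibrium: P* = 100, Q* = 171.
New equilibrium: 694 - 6P = 71 + P, so 623 = 7P and P' = 89; Q' = 694 − 6(89) = 160.
Change in quantity: 160 − 171 = -11.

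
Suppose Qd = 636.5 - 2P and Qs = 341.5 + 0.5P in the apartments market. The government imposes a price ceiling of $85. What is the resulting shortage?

Equilibrium price would be P* = 118, so the ceiling at 85 binds.
At P = 85: Qd = 636.5 − 2(85) = 466.5, Qs = 341.5 + 0.5(85) = 384.
Shortage = 466.5 − 384 = 82.5.

Shortage = 82.5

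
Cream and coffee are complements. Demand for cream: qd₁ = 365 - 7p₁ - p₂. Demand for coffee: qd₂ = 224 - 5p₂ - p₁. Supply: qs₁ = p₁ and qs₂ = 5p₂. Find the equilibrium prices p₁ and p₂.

Market 1: 365 - 7p₁ - p₂ = p₁ → 8p₁ + p₂ = 365.
Market 2: 10p₂ + p₁ = 224.
Eliminating p₂: 10×(1) − 1×(2) gives 79p₁ = 3426, so p₁ = 3426/79.
Back-substitute into (2): p₂ = (224 − 1×3426/79) / 10 = 1427/79.

p₁ = 3426/79, p₂ = 1427/79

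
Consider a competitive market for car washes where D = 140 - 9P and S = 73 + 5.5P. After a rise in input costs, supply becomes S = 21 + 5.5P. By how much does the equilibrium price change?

ΔP = 104/29

Original equilibrium: P* = 134/29, Q* = 2854/29.
New equilibrium: 140 - 9P = 21 + 5.5P, so 119 = 14.5P and P' = 238/29; Q' = 140 − 9(238/29) = 1918/29.
Change in price: 238/29 − 134/29 = 104/29.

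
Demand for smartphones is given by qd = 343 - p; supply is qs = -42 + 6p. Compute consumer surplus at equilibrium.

Equilibrium: 343 - p = -42 + 6p gives p* = 55, q* = 288.
Demand choke price (qd = 0): p = 343.
CS = ½(343 − 55)(288) = 41472.

Consumer surplus = 41472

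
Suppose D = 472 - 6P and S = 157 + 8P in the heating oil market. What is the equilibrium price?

P* = 22.5

Set D = S: 472 - 6P = 157 + 8P.
315 = 14P, so P* = 22.5.
Q* = 472 − 6(22.5) = 337.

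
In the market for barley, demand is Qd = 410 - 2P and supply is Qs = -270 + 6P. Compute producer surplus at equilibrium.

Producer surplus = 4800

Equilibrium: 410 - 2P = -270 + 6P gives P* = 85, Q* = 240.
Supply starts at P = 45 (where Qs = 0).
PS = ½(85 − 45)(240) = 4800.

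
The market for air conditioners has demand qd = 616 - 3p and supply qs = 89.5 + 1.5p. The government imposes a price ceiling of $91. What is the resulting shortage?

Equilibrium price would be p* = 117, so the ceiling at 91 binds.
At p = 91: qd = 616 − 3(91) = 343, qs = 89.5 + 1.5(91) = 226.
Shortage = 343 − 226 = 117.

Shortage = 117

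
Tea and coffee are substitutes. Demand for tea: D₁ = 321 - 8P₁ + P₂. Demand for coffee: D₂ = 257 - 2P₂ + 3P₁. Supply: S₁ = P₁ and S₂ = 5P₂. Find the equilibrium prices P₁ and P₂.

Market 1: 321 - 8P₁ + P₂ = P₁ → 9P₁ - P₂ = 321.
Market 2: 7P₂ - 3P₁ = 257.
Eliminating P₂: 7×(1) + 1×(2) gives 60P₁ = 2504, so P₁ = 626/15.
Back-substitute into (2): P₂ = (257 + 3×626/15) / 7 = 54.6.

P₁ = 626/15, P₂ = 54.6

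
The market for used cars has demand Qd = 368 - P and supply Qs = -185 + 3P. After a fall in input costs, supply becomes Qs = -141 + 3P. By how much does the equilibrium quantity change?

Original equilibrium: P* = 138.25, Q* = 229.75.
New equilibrium: 368 - P = -141 + 3P, so 509 = 4P and P' = 127.25; Q' = 368 − 1(127.25) = 240.75.
Change in quantity: 240.75 − 229.75 = 11.

ΔQ = 11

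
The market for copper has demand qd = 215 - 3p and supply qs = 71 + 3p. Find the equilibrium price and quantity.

Set qd = qs: 215 - 3p = 71 + 3p.
144 = 6p, so p* = 24.
q* = 215 − 3(24) = 143.

p* = 24, q* = 143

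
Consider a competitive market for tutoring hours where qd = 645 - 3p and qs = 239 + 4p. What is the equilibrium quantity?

q* = 471

Set qd = qs: 645 - 3p = 239 + 4p.
406 = 7p, so p* = 58.
q* = 645 − 3(58) = 471.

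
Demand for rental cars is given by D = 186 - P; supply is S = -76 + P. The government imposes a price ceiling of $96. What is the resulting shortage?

Equilibrium price would be P* = 131, so the ceiling at 96 binds.
At P = 96: D = 186 − 1(96) = 90, S = -76 + 1(96) = 20.
Shortage = 90 − 20 = 70.

Shortage = 70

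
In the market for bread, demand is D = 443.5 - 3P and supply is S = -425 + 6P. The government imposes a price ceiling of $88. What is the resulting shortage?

Equilibrium price would be P* = 96.5, so the ceiling at 88 binds.
At P = 88: D = 443.5 − 3(88) = 179.5, S = -425 + 6(88) = 103.
Shortage = 179.5 − 103 = 76.5.

Shortage = 76.5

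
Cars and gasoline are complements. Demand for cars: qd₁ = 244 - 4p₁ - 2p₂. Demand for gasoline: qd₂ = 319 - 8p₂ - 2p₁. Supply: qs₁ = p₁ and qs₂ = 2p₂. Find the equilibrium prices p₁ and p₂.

Market 1: 244 - 4p₁ - 2p₂ = p₁ → 5p₁ + 2p₂ = 244.
Market 2: 10p₂ + 2p₁ = 319.
Eliminating p₂: 10×(1) − 2×(2) gives 46p₁ = 1802, so p₁ = 901/23.
Back-substitute into (2): p₂ = (319 − 2×901/23) / 10 = 1107/46.

p₁ = 901/23, p₂ = 1107/46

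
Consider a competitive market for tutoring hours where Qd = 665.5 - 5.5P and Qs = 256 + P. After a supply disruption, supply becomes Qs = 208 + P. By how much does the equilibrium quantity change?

ΔQ = -528/13

Original equilibrium: P* = 63, Q* = 319.
New equilibrium: 665.5 - 5.5P = 208 + P, so 457.5 = 6.5P and P' = 915/13; Q' = 665.5 − 5.5(915/13) = 3619/13.
Change in quantity: 3619/13 − 319 = -528/13.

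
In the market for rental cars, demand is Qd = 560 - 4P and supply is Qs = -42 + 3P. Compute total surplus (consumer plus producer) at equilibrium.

Equilibrium: 560 - 4P = -42 + 3P gives P* = 86, Q* = 216.
Demand choke price: P = 140; supply starts at P = 14.
CS = ½(140 − 86)(216) = 5832; PS = ½(86 − 14)(216) = 7776.

Total surplus = 13608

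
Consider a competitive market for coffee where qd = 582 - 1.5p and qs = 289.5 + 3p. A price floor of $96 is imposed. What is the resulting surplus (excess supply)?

Equilibrium price would be p* = 65, so the floor at 96 binds.
At p = 96: qd = 438, qs = 577.5.
Surplus = 577.5 − 438 = 139.5.

Surplus = 139.5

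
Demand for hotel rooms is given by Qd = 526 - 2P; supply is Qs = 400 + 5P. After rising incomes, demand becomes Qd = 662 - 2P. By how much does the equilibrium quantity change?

Original equilibrium: P* = 18, Q* = 490.
New equilibrium: 662 - 2P = 400 + 5P, so 262 = 7P and P' = 262/7; Q' = 662 − 2(262/7) = 4110/7.
Change in quantity: 4110/7 − 490 = 680/7.

ΔQ = 680/7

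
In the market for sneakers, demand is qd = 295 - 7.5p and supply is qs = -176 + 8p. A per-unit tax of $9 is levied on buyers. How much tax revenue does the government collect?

Tax revenue = 9000/31

Pre-tax equilibrium: p* = 942/31, q* = 2080/31.
Tax on buyers shifts demand to qd = 295 − 7.5(p + 9) = 227.5 - 7.5p.
227.5 - 7.5p = -176 + 8p gives seller price ps = 807/31; buyers pay pb = 807/31 + 9 = 1086/31.
New quantity: q = 295 − 7.5(1086/31) = 1000/31.
Revenue = 9 × 1000/31 = 9000/31.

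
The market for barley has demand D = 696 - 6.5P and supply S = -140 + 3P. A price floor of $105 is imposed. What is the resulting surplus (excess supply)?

Equilibrium price would be P* = 88, so the floor at 105 binds.
At P = 105: D = 13.5, S = 175.
Surplus = 175 − 13.5 = 161.5.

Surplus = 161.5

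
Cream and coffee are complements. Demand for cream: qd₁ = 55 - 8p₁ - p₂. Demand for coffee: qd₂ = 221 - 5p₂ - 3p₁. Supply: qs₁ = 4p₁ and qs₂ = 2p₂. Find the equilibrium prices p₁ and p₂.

p₁ = 164/81, p₂ = 829/27

Market 1: 55 - 8p₁ - p₂ = 4p₁ → 12p₁ + p₂ = 55.
Market 2: 7p₂ + 3p₁ = 221.
Eliminating p₂: 7×(1) − 1×(2) gives 81p₁ = 164, so p₁ = 164/81.
Back-substitute into (2): p₂ = (221 − 3×164/81) / 7 = 829/27.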